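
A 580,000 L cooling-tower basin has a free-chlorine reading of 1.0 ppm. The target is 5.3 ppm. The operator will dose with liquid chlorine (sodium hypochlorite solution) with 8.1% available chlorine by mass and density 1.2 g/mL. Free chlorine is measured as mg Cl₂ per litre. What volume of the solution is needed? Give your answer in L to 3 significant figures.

25.7 L

Chlorine deficit: 5.3 − 1.0 = 4.3 ppm = 4.3 mg/L as Cl₂.
Cl₂ equivalent needed: 4.3 mg/L × 580,000 L = 2,494,000 mg = 2494 g.
Product at 8.1% available chlorine: 2494 / 0.081 = 30,790 g.
Volume at density 1.2 g/mL: 30,790 g ÷ 1.2 g/mL = 25,660 mL.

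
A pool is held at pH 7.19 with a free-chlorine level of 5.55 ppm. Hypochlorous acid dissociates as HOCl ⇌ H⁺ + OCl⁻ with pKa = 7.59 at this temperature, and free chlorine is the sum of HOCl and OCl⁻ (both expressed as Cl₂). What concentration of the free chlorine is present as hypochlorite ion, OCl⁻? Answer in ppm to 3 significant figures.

1.58 ppm

[OCl⁻]/[HOCl] = 10^(pH − pKa) = 10^(7.19 − 7.59) = 10^-0.40 = 0.3981.
Fraction as HOCl = 1 / (1 + 0.3981) = 0.7153.
OCl⁻ = (1 − 0.7153) × 5.55 ppm = 1.58 ppm.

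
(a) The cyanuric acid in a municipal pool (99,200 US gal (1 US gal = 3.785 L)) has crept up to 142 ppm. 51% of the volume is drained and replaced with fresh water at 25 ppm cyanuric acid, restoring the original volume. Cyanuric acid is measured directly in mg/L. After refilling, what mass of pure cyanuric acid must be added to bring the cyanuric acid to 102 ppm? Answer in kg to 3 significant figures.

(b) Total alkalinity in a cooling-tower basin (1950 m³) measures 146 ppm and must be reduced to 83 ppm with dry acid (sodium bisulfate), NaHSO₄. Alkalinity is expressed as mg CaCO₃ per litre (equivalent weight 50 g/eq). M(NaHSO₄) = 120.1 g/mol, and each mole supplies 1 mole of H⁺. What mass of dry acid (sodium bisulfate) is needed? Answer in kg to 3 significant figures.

(a) 7.39 kg; (b) 295 kg

(a) Volume: 99,200 US gal × 3.785 L/gal = 375,472 L.
(a) After draining 51% and refilling: 142 × 0.49 + 25 × 0.51 = 82.33 ppm.
(a) Deficit to target: 102 − 82.33 = 19.67 mg/L.
(a) Mass: 19.67 mg/L × 375,472 L = 7386 g cyanuric acid.

(b) Volume: 1950 m³ = 1,950,000 L.
(b) Alkalinity to neutralize: (146 − 83) = 63 mg/L as CaCO₃ × 1,950,000 L = 122,800 g as CaCO₃.
(b) Equivalents of H⁺ required: 122,800 ÷ 50 g/eq = 2457 eq = 2457 mol NaHSO₄.
(b) Mass of NaHSO₄: 2457 × 120.1 = 295,100 g.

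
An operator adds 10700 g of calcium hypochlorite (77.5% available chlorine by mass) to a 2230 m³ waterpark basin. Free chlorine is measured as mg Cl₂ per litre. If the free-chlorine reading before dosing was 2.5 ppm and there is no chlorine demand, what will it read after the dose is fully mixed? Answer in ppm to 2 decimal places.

Volume: 2230 m³ = 2,230,000 L.
Available chlorine delivered: 10,700 g × 0.775 = 8292 g as Cl₂.
Concentration rise: 8292 g / 2,230,000 L = 3.719 mg/L = 3.72 ppm.
Final FC: 2.5 + 3.72 = 6.22 ppm.

6.22 ppm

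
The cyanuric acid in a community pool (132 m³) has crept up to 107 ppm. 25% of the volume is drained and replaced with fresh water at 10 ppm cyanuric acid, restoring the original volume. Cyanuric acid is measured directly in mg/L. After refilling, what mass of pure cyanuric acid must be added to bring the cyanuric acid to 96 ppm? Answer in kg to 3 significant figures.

1.75 kg

Volume: 132 m³ = 132,000 L.
After draining 25% and refilling: 107 × 0.75 + 10 × 0.25 = 82.75 ppm.
Deficit to target: 96 − 82.75 = 13.25 mg/L.
Mass: 13.25 mg/L × 132,000 L = 1749 g cyanuric acid.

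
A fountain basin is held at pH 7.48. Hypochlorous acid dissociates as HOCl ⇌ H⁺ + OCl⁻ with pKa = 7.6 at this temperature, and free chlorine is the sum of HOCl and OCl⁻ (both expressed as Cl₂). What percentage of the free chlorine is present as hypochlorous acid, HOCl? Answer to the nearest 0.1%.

56.9%

[OCl⁻]/[HOCl] = 10^(pH − pKa) = 10^(7.48 − 7.6) = 10^-0.12 = 0.7586.
Fraction as HOCl = 1 / (1 + 0.7586) = 0.5686.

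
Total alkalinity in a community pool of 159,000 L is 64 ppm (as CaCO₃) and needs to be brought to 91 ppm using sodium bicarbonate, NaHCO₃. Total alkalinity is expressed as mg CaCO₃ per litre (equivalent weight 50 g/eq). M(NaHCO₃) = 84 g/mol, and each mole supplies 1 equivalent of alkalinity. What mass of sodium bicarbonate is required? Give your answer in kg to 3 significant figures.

Alkalinity to add: (91 − 64) = 27 mg/L as CaCO₃ × 159,000 L = 4293 g as CaCO₃.
Equivalents: 4293 g ÷ 50 g/eq = 85.86 eq.
NaHCO₃ supplies 1 eq per mole → 85.86 mol.
Mass: 85.86 mol × 84 g/mol = 7212 g.

7.21 kg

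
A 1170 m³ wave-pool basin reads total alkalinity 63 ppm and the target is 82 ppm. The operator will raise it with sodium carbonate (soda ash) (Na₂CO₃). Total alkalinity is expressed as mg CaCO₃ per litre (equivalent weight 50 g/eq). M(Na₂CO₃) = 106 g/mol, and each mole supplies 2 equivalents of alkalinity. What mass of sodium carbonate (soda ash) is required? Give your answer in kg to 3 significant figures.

Volume: 1170 m³ = 1,170,000 L.
Alkalinity to add: (82 − 63) = 19 mg/L as CaCO₃ × 1,170,000 L = 22,230 g as CaCO₃.
Equivalents: 22,230 g ÷ 50 g/eq = 444.6 eq.
Each mole of Na₂CO₃ supplies 2 eq, so 444.6 / 2 = 222.3 mol.
Mass: 222.3 mol × 106 g/mol = 23,560 g.

23.6 kg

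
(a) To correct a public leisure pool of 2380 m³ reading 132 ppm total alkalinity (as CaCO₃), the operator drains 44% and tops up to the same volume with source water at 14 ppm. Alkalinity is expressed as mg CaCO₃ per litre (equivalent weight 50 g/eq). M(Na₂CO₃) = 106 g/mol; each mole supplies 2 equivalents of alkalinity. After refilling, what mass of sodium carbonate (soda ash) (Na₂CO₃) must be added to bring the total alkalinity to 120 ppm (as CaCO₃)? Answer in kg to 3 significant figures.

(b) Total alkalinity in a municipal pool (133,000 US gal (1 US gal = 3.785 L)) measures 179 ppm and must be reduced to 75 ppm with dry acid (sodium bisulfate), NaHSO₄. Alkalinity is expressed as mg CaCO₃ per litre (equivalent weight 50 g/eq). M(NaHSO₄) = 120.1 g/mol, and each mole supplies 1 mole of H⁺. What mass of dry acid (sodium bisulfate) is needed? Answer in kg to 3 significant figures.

(a) Volume: 2380 m³ = 2,380,000 L.
(a) After draining 44% and refilling: 132 × 0.56 + 14 × 0.44 = 80.08 ppm.
(a) Deficit to target: 120 − 80.08 = 39.92 mg/L.
(a) As CaCO₃: 39.92 mg/L × 2,380,000 L = 95,010 g; ÷ 50 g/eq ÷ 2 = 950.1 mol Na₂CO₃.
(a) Mass: 950.1 × 106 = 100,700 g.

(b) Volume: 133,000 US gal × 3.785 L/gal = 503,405 L.
(b) Alkalinity to neutralize: (179 − 75) = 104 mg/L as CaCO₃ × 503,405 L = 52,350 g as CaCO₃.
(b) Equivalents of H⁺ required: 52,350 ÷ 50 g/eq = 1047 eq = 1047 mol NaHSO₄.
(b) Mass of NaHSO₄: 1047 × 120.1 = 125,800 g.

(a) 101 kg; (b) 126 kg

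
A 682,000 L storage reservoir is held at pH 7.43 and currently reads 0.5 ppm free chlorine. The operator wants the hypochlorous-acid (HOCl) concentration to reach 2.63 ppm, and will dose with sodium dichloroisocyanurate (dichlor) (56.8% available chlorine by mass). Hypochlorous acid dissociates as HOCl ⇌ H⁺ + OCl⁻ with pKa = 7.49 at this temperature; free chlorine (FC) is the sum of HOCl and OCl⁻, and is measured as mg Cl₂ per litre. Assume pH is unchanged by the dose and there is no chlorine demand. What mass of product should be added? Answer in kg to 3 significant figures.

5.31 kg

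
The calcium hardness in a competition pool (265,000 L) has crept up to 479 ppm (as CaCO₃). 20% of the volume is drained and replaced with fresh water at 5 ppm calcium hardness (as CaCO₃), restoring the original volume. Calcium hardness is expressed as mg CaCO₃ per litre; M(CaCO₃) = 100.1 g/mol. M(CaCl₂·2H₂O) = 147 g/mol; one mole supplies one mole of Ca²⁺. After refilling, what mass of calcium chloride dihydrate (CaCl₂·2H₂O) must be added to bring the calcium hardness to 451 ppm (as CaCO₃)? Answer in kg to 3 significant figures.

After draining 20% and refilling: 479 × 0.80 + 5 × 0.20 = 384.2 ppm.
Deficit to target: 451 − 384.2 = 66.8 mg/L.
As CaCO₃: 66.8 mg/L × 265,000 L = 17,700 g; ÷ 100.1 = 176.8 mol Ca²⁺.
Mass: 176.8 × 147 = 26,000 g.

26.0 kg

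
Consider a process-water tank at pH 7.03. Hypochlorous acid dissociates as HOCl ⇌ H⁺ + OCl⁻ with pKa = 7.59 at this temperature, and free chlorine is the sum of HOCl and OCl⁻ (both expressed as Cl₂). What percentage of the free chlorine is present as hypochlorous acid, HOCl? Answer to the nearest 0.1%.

78.4%

[OCl⁻]/[HOCl] = 10^(pH − pKa) = 10^(7.03 − 7.59) = 10^-0.56 = 0.2754.
Fraction as HOCl = 1 / (1 + 0.2754) = 0.7841.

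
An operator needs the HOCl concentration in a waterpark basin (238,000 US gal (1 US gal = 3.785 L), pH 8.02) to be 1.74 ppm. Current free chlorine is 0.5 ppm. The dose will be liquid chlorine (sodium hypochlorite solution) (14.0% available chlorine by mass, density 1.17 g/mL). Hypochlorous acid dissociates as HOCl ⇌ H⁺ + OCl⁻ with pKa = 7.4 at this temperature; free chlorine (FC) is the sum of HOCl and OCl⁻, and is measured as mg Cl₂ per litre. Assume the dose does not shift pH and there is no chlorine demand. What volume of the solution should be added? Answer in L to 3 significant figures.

46.7 L

Volume: 238,000 US gal × 3.785 L/gal = 900,830 L.
[OCl⁻]/[HOCl] = 10^(pH − pKa) = 10^(8.02 − 7.4) = 4.169; fraction as HOCl = 1/(1 + 4.169) = 0.1935.
Free chlorine required for 1.74 ppm HOCl: 1.74 / 0.1935 = 8.994 ppm.
FC to add: 8.994 − 0.5 = 8.494 mg/L as Cl₂.
Cl₂ equivalent: 8.494 mg/L × 900,830 L = 7651 g.
Product at 14.0% available Cl: 7651 / 0.14 = 54,650 g.
Volume: 54,650 g ÷ 1.17 g/mL = 46,710 mL.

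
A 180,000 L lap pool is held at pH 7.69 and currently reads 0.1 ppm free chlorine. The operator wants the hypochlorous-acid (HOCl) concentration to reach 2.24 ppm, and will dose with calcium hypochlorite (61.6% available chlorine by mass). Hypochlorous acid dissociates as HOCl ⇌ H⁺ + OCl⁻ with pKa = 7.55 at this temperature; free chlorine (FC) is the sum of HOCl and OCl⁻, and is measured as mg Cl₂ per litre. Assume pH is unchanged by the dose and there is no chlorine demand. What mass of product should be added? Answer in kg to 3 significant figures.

[OCl⁻]/[HOCl] = 10^(pH − pKa) = 10^(7.69 − 7.55) = 1.38; fraction as HOCl = 1/(1 + 1.38) = 0.4201.
Free chlorine required for 2.24 ppm HOCl: 2.24 / 0.4201 = 5.332 ppm.
FC to add: 5.332 − 0.1 = 5.232 mg/L as Cl₂.
Cl₂ equivalent: 5.232 mg/L × 180,000 L = 941.8 g.
Product at 61.6% available Cl: 941.8 / 0.616 = 1529 g.

1.53 kg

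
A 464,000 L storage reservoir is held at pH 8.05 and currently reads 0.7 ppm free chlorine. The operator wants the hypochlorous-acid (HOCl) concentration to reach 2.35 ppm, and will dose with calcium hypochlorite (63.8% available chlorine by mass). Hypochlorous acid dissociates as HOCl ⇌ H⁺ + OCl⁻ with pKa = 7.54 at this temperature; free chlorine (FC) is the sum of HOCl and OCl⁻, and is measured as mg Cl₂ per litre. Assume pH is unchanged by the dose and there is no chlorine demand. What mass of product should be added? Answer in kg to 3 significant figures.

[OCl⁻]/[HOCl] = 10^(pH − pKa) = 10^(8.05 − 7.54) = 3.236; fraction as HOCl = 1/(1 + 3.236) = 0.2361.
Free chlorine required for 2.35 ppm HOCl: 2.35 / 0.2361 = 9.954 ppm.
FC to add: 9.954 − 0.7 = 9.254 mg/L as Cl₂.
Cl₂ equivalent: 9.254 mg/L × 464,000 L = 4294 g.
Product at 63.8% available Cl: 4294 / 0.638 = 6731 g.

6.73 kg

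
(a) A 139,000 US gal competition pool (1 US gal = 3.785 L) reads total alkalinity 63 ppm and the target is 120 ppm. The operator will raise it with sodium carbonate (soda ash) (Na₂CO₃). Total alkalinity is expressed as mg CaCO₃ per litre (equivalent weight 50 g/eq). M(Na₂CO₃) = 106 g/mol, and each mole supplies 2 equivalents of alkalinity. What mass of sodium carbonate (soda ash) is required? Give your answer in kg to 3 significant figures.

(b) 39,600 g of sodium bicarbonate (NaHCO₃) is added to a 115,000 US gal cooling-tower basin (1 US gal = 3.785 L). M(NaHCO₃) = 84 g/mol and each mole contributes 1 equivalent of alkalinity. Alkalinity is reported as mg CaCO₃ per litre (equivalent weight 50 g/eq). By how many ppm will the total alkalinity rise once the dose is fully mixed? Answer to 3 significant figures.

(a) 31.8 kg; (b) 54.2 ppm

(a) Volume: 139,000 US gal × 3.785 L/gal = 526,115 L.
(a) Alkalinity to add: (120 − 63) = 57 mg/L as CaCO₃ × 526,115 L = 29,990 g as CaCO₃.
(a) Equivalents: 29,990 g ÷ 50 g/eq = 599.8 eq.
(a) Each mole of Na₂CO₃ supplies 2 eq, so 599.8 / 2 = 299.9 mol.
(a) Mass: 299.9 mol × 106 g/mol = 31,790 g.

(b) Volume: 115,000 US gal × 3.785 L/gal = 435,275 L.
(b) Moles of NaHCO₃: 39,600 g ÷ 84 g/mol = 471.4 mol → 471.4 eq of alkalinity.
(b) As CaCO₃: 471.4 eq × 50 g/eq = 23,570 g.
(b) Rise: 23,570 g / 435,275 L × 1000 = 54.15 mg/L.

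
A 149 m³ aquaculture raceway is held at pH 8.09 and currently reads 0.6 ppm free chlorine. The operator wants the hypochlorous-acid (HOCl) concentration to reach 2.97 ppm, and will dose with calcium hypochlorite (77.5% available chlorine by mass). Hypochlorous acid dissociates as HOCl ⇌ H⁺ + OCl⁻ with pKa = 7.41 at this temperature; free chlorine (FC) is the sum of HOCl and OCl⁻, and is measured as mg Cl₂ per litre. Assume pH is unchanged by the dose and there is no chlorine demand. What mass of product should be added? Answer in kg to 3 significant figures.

3.19 kg

Volume: 149 m³ = 149,000 L.
[OCl⁻]/[HOCl] = 10^(pH − pKa) = 10^(8.09 − 7.41) = 4.786; fraction as HOCl = 1/(1 + 4.786) = 0.1728.
Free chlorine required for 2.97 ppm HOCl: 2.97 / 0.1728 = 17.19 ppm.
FC to add: 17.19 − 0.6 = 16.59 mg/L as Cl₂.
Cl₂ equivalent: 16.59 mg/L × 149,000 L = 2471 g.
Product at 77.5% available Cl: 2471 / 0.775 = 3189 g.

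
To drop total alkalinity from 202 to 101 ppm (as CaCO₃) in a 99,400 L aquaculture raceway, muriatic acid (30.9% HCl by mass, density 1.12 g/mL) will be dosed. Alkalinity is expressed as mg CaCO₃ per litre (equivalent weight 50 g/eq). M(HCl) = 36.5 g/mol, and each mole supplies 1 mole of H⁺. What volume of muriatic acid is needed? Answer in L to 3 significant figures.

21.2 L

Alkalinity to neutralize: (202 − 101) = 101 mg/L as CaCO₃ × 99,400 L = 10,040 g as CaCO₃.
Equivalents of H⁺ required: 10,040 ÷ 50 g/eq = 200.8 eq = 200.8 mol HCl.
Mass of HCl: 200.8 × 36.5 = 7329 g.
Mass of 30.9% solution: 7329 / 0.309 = 23,720 g.
Volume: 23,720 g ÷ 1.12 g/mL = 21,180 mL.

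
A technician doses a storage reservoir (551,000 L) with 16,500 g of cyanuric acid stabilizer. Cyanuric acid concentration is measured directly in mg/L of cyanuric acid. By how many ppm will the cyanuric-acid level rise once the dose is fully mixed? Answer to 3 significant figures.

29.9 ppm

Rise: 16,500 g / 551,000 L × 1000 = 29.95 mg/L.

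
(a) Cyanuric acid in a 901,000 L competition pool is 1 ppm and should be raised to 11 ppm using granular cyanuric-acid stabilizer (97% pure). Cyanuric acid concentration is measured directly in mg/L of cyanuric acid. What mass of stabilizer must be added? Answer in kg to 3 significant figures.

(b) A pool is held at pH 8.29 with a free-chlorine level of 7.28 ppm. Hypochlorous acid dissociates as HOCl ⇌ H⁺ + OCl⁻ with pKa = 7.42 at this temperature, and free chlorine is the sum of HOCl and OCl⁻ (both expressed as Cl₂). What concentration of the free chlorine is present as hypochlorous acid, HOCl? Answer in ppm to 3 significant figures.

(a) CYA to add: (11 − 1) = 10 mg/L × 901,000 L = 9010 g cyanuric acid.
(a) At 97% purity: 9010 / 0.97 = 9289 g product.

(b) [OCl⁻]/[HOCl] = 10^(pH − pKa) = 10^(8.29 − 7.42) = 10^0.87 = 7.413.
(b) Fraction as HOCl = 1 / (1 + 7.413) = 0.1189.
(b) HOCl = 0.1189 × 7.28 ppm = 0.8653 ppm.

(a) 9.29 kg; (b) 0.865 ppm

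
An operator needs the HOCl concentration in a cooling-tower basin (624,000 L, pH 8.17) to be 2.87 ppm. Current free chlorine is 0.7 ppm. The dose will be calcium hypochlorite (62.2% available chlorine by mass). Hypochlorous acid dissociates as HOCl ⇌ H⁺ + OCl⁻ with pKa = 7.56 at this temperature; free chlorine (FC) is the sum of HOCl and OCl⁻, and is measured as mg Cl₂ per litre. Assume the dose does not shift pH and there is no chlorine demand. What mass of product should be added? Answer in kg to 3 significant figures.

13.9 kg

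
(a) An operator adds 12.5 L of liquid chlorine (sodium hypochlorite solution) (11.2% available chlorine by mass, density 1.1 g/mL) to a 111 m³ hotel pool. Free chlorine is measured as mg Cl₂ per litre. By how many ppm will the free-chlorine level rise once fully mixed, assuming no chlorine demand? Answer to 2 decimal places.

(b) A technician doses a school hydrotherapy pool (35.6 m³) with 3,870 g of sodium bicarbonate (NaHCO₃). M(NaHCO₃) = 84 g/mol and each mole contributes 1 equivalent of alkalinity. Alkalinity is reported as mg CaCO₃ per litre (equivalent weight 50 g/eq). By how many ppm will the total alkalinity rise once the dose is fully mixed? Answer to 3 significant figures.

(a) 13.87 ppm; (b) 64.7 ppm

(a) Volume: 111 m³ = 111,000 L.
(a) Mass of solution: 12.5 L × 1000 mL/L × 1.1 g/mL = 13,750 g.
(a) Available chlorine delivered: 13,750 g × 0.112 = 1540 g as Cl₂.
(a) Concentration rise: 1540 g / 111,000 L = 13.87 mg/L = 13.87 ppm.

(b) Volume: 35.6 m³ = 35,600 L.
(b) Moles of NaHCO₃: 3,870 g ÷ 84 g/mol = 46.07 mol → 46.07 eq of alkalinity.
(b) As CaCO₃: 46.07 eq × 50 g/eq = 2304 g.
(b) Rise: 2304 g / 35,600 L × 1000 = 64.71 mg/L.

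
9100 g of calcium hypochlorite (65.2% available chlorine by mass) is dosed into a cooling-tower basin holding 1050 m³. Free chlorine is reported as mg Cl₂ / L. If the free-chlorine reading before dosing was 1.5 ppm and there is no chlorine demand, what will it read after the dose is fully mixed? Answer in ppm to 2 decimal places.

7.15 ppm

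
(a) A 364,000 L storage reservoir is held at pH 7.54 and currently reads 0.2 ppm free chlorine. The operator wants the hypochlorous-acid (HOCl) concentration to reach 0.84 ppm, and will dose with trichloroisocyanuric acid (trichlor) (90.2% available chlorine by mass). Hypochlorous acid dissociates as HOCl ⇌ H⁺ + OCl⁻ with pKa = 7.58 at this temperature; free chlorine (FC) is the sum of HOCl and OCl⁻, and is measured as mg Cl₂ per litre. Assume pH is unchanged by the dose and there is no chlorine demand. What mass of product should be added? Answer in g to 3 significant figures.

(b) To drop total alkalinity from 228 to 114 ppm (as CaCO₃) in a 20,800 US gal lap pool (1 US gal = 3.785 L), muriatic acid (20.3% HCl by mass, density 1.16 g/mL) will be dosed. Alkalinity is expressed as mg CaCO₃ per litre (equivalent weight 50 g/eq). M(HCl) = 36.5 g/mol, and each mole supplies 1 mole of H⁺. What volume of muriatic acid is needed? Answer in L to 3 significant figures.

(a) [OCl⁻]/[HOCl] = 10^(pH − pKa) = 10^(7.54 − 7.58) = 0.912; fraction as HOCl = 1/(1 + 0.912) = 0.523.
(a) Free chlorine required for 0.84 ppm HOCl: 0.84 / 0.523 = 1.606 ppm.
(a) FC to add: 1.606 − 0.2 = 1.406 mg/L as Cl₂.
(a) Cl₂ equivalent: 1.406 mg/L × 364,000 L = 511.8 g.
(a) Product at 90.2% available Cl: 511.8 / 0.902 = 567.4 g.

(b) Volume: 20,800 US gal × 3.785 L/gal = 78,728 L.
(b) Alkalinity to neutralize: (228 − 114) = 114 mg/L as CaCO₃ × 78,728 L = 8975 g as CaCO₃.
(b) Equivalents of H⁺ required: 8975 ÷ 50 g/eq = 179.5 eq = 179.5 mol HCl.
(b) Mass of HCl: 179.5 × 36.5 = 6552 g.
(b) Mass of 20.3% solution: 6552 / 0.203 = 32,270 g.
(b) Volume: 32,270 g ÷ 1.16 g/mL = 27,820 mL.

(a) 567 g; (b) 27.8 L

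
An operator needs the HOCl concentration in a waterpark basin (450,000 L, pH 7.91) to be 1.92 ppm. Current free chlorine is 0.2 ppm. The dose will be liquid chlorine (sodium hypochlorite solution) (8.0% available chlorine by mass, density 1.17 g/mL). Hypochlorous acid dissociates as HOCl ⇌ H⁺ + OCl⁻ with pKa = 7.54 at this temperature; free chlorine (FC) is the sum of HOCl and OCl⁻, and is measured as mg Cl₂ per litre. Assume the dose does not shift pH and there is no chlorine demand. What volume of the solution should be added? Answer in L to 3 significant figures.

[OCl⁻]/[HOCl] = 10^(pH − pKa) = 10^(7.91 − 7.54) = 2.344; fraction as HOCl = 1/(1 + 2.344) = 0.299.
Free chlorine required for 1.92 ppm HOCl: 1.92 / 0.299 = 6.421 ppm.
FC to add: 6.421 − 0.2 = 6.221 mg/L as Cl₂.
Cl₂ equivalent: 6.221 mg/L × 450,000 L = 2799 g.
Product at 8.0% available Cl: 2799 / 0.08 = 34,990 g.
Volume: 34,990 g ÷ 1.17 g/mL = 29,910 mL.

29.9 L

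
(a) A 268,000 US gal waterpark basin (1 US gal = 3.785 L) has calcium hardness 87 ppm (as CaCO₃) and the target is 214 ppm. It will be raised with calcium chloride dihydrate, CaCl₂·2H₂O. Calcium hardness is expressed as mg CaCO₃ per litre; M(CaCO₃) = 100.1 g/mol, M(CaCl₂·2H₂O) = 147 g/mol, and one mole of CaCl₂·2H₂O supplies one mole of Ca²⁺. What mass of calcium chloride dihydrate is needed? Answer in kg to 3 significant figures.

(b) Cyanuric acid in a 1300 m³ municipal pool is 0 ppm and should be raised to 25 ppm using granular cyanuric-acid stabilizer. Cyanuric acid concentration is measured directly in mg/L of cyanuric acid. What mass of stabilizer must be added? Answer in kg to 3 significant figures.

(a) 189 kg; (b) 32.5 kg

(a) Volume: 268,000 US gal × 3.785 L/gal = 1,014,380 L.
(a) Hardness to add: (214 − 87) = 127 mg/L as CaCO₃ × 1,014,380 L = 128,800 g as CaCO₃.
(a) Moles of Ca²⁺ (1 mol Ca²⁺ ≡ 1 mol CaCO₃): 128,800 / 100.1 g/mol = 1287 mol.
(a) Mass of CaCl₂·2H₂O: 1287 × 147 = 189,200 g.

(b) Volume: 1300 m³ = 1,300,000 L.
(b) CYA to add: (25 − 0) = 25 mg/L × 1,300,000 L = 32,500 g cyanuric acid.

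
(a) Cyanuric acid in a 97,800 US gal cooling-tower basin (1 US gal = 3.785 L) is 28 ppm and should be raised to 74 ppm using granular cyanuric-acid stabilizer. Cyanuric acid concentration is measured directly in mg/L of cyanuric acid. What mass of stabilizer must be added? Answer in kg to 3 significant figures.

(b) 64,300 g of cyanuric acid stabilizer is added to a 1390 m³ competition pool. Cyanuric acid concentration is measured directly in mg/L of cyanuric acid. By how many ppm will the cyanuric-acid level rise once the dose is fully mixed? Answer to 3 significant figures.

(a) 17.0 kg; (b) 46.3 ppm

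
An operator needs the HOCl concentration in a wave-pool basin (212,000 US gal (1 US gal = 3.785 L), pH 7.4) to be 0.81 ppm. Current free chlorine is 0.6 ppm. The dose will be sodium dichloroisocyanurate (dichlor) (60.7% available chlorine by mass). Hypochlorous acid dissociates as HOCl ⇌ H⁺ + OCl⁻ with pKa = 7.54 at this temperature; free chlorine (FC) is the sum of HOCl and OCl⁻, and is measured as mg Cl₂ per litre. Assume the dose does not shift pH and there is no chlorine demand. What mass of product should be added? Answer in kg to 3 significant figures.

1.05 kg

Volume: 212,000 US gal × 3.785 L/gal = 802,420 L.
[OCl⁻]/[HOCl] = 10^(pH − pKa) = 10^(7.4 − 7.54) = 0.7244; fraction as HOCl = 1/(1 + 0.7244) = 0.5799.
Free chlorine required for 0.81 ppm HOCl: 0.81 / 0.5799 = 1.397 ppm.
FC to add: 1.397 − 0.6 = 0.7968 mg/L as Cl₂.
Cl₂ equivalent: 0.7968 mg/L × 802,420 L = 639.4 g.
Product at 60.7% available Cl: 639.4 / 0.607 = 1053 g.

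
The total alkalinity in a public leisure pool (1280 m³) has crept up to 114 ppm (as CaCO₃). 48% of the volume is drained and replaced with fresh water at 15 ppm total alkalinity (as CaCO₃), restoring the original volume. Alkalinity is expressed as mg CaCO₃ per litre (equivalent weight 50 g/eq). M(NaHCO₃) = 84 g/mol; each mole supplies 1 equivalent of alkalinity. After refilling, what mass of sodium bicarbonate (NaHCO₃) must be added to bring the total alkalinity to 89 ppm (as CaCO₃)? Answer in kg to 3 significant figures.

48.4 kg

Volume: 1280 m³ = 1,280,000 L.
After draining 48% and refilling: 114 × 0.52 + 15 × 0.48 = 66.48 ppm.
Deficit to target: 89 − 66.48 = 22.52 mg/L.
As CaCO₃: 22.52 mg/L × 1,280,000 L = 28,830 g; ÷ 50 g/eq ÷ 1 = 576.5 mol NaHCO₃.
Mass: 576.5 × 84 = 48,430 g.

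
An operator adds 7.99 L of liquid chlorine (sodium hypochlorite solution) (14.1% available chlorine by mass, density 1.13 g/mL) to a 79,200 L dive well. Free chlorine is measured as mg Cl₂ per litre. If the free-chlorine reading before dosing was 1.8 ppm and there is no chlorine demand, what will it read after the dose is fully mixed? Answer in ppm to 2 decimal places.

17.87 ppm

Mass of solution: 7.99 L × 1000 mL/L × 1.13 g/mL = 9029 g.
Available chlorine delivered: 9029 g × 0.141 = 1273 g as Cl₂.
Concentration rise: 1273 g / 79,200 L = 16.07 mg/L = 16.07 ppm.
Final FC: 1.8 + 16.07 = 17.87 ppm.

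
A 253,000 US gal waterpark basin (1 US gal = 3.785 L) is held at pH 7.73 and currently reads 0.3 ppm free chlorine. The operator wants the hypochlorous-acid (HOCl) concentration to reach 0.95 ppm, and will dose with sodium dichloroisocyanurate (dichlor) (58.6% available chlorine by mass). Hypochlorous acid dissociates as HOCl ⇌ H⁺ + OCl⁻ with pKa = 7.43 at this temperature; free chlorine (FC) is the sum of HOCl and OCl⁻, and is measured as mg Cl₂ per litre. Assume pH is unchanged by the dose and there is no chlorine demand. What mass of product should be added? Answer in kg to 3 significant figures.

4.16 kg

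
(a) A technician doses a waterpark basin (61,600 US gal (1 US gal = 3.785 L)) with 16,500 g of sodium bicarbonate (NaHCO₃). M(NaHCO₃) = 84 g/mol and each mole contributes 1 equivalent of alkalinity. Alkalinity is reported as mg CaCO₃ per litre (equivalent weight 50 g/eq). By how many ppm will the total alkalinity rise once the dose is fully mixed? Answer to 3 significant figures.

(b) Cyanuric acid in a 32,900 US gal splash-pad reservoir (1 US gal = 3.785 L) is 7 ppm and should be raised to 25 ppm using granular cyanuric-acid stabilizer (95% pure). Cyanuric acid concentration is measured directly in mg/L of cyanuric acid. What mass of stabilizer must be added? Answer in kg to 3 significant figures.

(a) Volume: 61,600 US gal × 3.785 L/gal = 233,156 L.
(a) Moles of NaHCO₃: 16,500 g ÷ 84 g/mol = 196.4 mol → 196.4 eq of alkalinity.
(a) As CaCO₃: 196.4 eq × 50 g/eq = 9821 g.
(a) Rise: 9821 g / 233,156 L × 1000 = 42.12 mg/L.

(b) Volume: 32,900 US gal × 3.785 L/gal = 124,526 L.
(b) CYA to add: (25 − 7) = 18 mg/L × 124,526 L = 2241 g cyanuric acid.
(b) At 95% purity: 2241 / 0.95 = 2359 g product.

(a) 42.1 ppm; (b) 2.36 kg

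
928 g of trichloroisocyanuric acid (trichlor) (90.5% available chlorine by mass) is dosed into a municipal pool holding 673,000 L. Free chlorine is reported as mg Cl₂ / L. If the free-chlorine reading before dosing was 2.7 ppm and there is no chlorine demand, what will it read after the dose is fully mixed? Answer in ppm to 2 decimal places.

Available chlorine delivered: 928 g × 0.905 = 839.8 g as Cl₂.
Concentration rise: 839.8 g / 673,000 L = 1.248 mg/L = 1.25 ppm.
Final FC: 2.7 + 1.25 = 3.95 ppm.

3.95 ppm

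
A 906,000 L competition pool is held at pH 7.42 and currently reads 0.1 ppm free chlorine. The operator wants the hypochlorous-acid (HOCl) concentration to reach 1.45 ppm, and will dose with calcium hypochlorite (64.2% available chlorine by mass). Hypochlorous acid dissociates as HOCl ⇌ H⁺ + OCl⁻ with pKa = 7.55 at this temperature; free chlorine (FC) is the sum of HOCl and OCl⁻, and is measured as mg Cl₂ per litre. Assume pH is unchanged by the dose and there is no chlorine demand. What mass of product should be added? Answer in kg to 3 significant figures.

[OCl⁻]/[HOCl] = 10^(pH − pKa) = 10^(7.42 − 7.55) = 0.7413; fraction as HOCl = 1/(1 + 0.7413) = 0.5743.
Free chlorine required for 1.45 ppm HOCl: 1.45 / 0.5743 = 2.525 ppm.
FC to add: 2.525 − 0.1 = 2.425 mg/L as Cl₂.
Cl₂ equivalent: 2.425 mg/L × 906,000 L = 2197 g.
Product at 64.2% available Cl: 2197 / 0.642 = 3422 g.

3.42 kg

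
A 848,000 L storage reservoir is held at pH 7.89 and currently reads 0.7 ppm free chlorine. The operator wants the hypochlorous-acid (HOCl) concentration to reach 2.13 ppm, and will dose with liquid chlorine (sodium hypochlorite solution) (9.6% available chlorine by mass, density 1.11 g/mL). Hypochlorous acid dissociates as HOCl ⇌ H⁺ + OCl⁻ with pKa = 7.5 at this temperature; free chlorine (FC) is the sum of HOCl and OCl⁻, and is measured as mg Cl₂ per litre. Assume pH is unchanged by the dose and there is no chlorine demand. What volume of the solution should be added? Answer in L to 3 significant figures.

53.0 L

[OCl⁻]/[HOCl] = 10^(pH − pKa) = 10^(7.89 − 7.5) = 2.455; fraction as HOCl = 1/(1 + 2.455) = 0.2895.
Free chlorine required for 2.13 ppm HOCl: 2.13 / 0.2895 = 7.359 ppm.
FC to add: 7.359 − 0.7 = 6.659 mg/L as Cl₂.
Cl₂ equivalent: 6.659 mg/L × 848,000 L = 5646 g.
Product at 9.6% available Cl: 5646 / 0.096 = 58,820 g.
Volume: 58,820 g ÷ 1.11 g/mL = 52,990 mL.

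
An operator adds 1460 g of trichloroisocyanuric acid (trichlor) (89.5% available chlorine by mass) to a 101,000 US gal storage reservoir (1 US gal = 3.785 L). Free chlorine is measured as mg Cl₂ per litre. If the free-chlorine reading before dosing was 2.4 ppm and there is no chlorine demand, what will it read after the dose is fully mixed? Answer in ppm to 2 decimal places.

5.82 ppm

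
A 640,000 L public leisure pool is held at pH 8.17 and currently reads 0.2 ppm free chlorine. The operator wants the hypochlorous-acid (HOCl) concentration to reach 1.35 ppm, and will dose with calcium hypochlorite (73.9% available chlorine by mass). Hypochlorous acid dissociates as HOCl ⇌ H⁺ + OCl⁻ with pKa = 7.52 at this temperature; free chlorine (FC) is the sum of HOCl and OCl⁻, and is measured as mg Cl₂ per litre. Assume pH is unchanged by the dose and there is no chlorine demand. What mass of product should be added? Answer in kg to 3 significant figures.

6.22 kg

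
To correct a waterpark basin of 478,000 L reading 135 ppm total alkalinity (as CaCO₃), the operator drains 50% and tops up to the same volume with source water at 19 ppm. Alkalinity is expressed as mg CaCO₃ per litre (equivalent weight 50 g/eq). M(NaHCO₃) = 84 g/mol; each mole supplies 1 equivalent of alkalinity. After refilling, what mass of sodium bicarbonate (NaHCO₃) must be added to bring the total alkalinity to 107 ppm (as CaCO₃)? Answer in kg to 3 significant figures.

24.1 kg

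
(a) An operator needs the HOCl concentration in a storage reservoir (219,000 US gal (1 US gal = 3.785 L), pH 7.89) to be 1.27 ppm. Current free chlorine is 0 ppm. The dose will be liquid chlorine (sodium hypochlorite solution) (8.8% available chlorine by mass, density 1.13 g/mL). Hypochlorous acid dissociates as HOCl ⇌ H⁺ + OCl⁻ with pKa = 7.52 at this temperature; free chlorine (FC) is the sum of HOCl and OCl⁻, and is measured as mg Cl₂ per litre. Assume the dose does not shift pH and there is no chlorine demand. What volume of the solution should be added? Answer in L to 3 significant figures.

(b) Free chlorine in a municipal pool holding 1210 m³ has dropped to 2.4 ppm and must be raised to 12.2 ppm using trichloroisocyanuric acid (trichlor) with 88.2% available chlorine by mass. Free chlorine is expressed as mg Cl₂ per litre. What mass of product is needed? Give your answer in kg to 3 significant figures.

(a) 35.4 L; (b) 13.4 kg

(a) Volume: 219,000 US gal × 3.785 L/gal = 828,915 L.
(a) [OCl⁻]/[HOCl] = 10^(pH − pKa) = 10^(7.89 − 7.52) = 2.344; fraction as HOCl = 1/(1 + 2.344) = 0.299.
(a) Free chlorine required for 1.27 ppm HOCl: 1.27 / 0.299 = 4.247 ppm.
(a) FC to add: 4.247 − 0 = 4.247 mg/L as Cl₂.
(a) Cl₂ equivalent: 4.247 mg/L × 828,915 L = 3521 g.
(a) Product at 8.8% available Cl: 3521 / 0.088 = 40,010 g.
(a) Volume: 40,010 g ÷ 1.13 g/mL = 35,400 mL.

(b) Volume: 1210 m³ = 1,210,000 L.
(b) Chlorine deficit: 12.2 − 2.4 = 9.8 ppm = 9.8 mg/L as Cl₂.
(b) Cl₂ equivalent needed: 9.8 mg/L × 1,210,000 L = 11,860,000 mg = 11,860 g.
(b) Product at 88.2% available chlorine: 11,860 / 0.882 = 13,440 g.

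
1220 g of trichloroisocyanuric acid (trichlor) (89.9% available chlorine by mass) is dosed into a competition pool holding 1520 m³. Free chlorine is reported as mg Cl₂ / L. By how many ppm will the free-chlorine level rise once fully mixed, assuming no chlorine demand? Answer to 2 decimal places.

0.72 ppm

Volume: 1520 m³ = 1,520,000 L.
Available chlorine delivered: 1220 g × 0.899 = 1097 g as Cl₂.
Concentration rise: 1097 g / 1,520,000 L = 0.7216 mg/L = 0.72 ppm.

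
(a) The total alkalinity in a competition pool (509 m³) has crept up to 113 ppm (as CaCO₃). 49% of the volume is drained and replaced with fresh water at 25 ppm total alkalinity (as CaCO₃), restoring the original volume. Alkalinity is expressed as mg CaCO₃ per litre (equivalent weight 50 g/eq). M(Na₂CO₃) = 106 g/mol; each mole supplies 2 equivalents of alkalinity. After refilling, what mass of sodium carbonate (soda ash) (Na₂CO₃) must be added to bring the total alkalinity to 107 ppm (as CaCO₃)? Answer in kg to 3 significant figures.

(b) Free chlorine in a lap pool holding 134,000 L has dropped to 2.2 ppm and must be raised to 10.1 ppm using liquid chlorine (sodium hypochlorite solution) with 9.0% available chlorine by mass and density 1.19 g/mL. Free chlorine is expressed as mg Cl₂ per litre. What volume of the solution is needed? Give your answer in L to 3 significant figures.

(a) 20.0 kg; (b) 9.88 L

(a) Volume: 509 m³ = 509,000 L.
(a) After draining 49% and refilling: 113 × 0.51 + 25 × 0.49 = 69.88 ppm.
(a) Deficit to target: 107 − 69.88 = 37.12 mg/L.
(a) As CaCO₃: 37.12 mg/L × 509,000 L = 18,890 g; ÷ 50 g/eq ÷ 2 = 188.9 mol Na₂CO₃.
(a) Mass: 188.9 × 106 = 20,030 g.

(b) Chlorine deficit: 10.1 − 2.2 = 7.9 ppm = 7.9 mg/L as Cl₂.
(b) Cl₂ equivalent needed: 7.9 mg/L × 134,000 L = 1,059,000 mg = 1059 g.
(b) Product at 9.0% available chlorine: 1059 / 0.09 = 11,760 g.
(b) Volume at density 1.19 g/mL: 11,760 g ÷ 1.19 g/mL = 9884 mL.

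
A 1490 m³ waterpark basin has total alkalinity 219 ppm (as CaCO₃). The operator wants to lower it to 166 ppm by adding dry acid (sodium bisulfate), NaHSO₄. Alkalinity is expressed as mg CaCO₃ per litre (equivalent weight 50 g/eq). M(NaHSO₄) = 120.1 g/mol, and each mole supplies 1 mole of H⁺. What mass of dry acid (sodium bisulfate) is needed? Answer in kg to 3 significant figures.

Volume: 1490 m³ = 1,490,000 L.
Alkalinity to neutralize: (219 − 166) = 53 mg/L as CaCO₃ × 1,490,000 L = 78,970 g as CaCO₃.
Equivalents of H⁺ required: 78,970 ÷ 50 g/eq = 1579 eq = 1579 mol NaHSO₄.
Mass of NaHSO₄: 1579 × 120.1 = 189,700 g.

190 kg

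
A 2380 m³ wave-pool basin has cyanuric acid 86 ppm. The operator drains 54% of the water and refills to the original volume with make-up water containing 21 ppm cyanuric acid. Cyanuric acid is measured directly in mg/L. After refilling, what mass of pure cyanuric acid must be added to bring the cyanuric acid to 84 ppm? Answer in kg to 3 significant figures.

Volume: 2380 m³ = 2,380,000 L.
After draining 54% and refilling: 86 × 0.46 + 21 × 0.54 = 50.9 ppm.
Deficit to target: 84 − 50.9 = 33.1 mg/L.
Mass: 33.1 mg/L × 2,380,000 L = 78,780 g cyanuric acid.

78.8 kg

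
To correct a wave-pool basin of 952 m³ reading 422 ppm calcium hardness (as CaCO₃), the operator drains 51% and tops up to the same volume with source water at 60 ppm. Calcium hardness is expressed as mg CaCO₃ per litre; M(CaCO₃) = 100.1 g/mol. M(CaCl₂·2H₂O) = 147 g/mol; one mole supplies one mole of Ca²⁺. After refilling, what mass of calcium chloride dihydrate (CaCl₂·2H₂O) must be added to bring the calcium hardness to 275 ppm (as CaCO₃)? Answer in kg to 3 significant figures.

52.6 kg

Volume: 952 m³ = 952,000 L.
After draining 51% and refilling: 422 × 0.49 + 60 × 0.51 = 237.38 ppm.
Deficit to target: 275 − 237.38 = 37.62 mg/L.
As CaCO₃: 37.62 mg/L × 952,000 L = 35,810 g; ÷ 100.1 = 357.8 mol Ca²⁺.
Mass: 357.8 × 147 = 52,590 g.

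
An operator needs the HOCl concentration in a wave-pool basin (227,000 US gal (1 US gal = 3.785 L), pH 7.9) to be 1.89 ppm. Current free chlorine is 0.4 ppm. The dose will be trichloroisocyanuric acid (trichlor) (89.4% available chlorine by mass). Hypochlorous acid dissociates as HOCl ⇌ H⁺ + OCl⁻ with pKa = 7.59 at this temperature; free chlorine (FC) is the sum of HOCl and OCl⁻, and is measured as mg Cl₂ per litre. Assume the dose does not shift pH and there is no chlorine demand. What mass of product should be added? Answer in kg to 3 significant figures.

5.14 kg

Volume: 227,000 US gal × 3.785 L/gal = 859,195 L.
[OCl⁻]/[HOCl] = 10^(pH − pKa) = 10^(7.9 − 7.59) = 2.042; fraction as HOCl = 1/(1 + 2.042) = 0.3288.
Free chlorine required for 1.89 ppm HOCl: 1.89 / 0.3288 = 5.749 ppm.
FC to add: 5.749 − 0.4 = 5.349 mg/L as Cl₂.
Cl₂ equivalent: 5.349 mg/L × 859,195 L = 4596 g.
Product at 89.4% available Cl: 4596 / 0.894 = 5141 g.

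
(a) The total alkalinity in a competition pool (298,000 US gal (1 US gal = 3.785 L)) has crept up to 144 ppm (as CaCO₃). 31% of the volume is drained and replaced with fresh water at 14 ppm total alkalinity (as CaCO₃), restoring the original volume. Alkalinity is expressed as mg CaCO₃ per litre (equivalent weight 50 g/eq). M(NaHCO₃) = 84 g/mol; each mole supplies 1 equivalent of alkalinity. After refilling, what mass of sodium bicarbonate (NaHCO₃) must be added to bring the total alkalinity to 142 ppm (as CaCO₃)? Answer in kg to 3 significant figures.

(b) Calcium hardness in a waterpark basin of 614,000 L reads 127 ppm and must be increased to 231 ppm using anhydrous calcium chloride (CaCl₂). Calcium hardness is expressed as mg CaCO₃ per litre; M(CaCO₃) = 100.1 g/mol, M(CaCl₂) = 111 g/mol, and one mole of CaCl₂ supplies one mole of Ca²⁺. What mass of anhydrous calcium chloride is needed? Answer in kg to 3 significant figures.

(a) Volume: 298,000 US gal × 3.785 L/gal = 1,127,930 L.
(a) After draining 31% and refilling: 144 × 0.69 + 14 × 0.31 = 103.7 ppm.
(a) Deficit to target: 142 − 103.7 = 38.3 mg/L.
(a) As CaCO₃: 38.3 mg/L × 1,127,930 L = 43,200 g; ÷ 50 g/eq ÷ 1 = 864 mol NaHCO₃.
(a) Mass: 864 × 84 = 72,580 g.

(b) Hardness to add: (231 − 127) = 104 mg/L as CaCO₃ × 614,000 L = 63,860 g as CaCO₃.
(b) Moles of Ca²⁺ (1 mol Ca²⁺ ≡ 1 mol CaCO₃): 63,860 / 100.1 g/mol = 637.9 mol.
(b) Mass of CaCl₂: 637.9 × 111 = 70,810 g.

(a) 72.6 kg; (b) 70.8 kg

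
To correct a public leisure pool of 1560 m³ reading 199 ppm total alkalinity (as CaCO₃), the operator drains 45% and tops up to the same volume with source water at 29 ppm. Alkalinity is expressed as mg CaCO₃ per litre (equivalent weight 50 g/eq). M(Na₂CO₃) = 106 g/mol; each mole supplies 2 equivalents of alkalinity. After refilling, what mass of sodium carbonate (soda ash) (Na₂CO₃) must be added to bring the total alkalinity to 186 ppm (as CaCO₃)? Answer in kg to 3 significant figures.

Volume: 1560 m³ = 1,560,000 L.
After draining 45% and refilling: 199 × 0.55 + 29 × 0.45 = 122.5 ppm.
Deficit to target: 186 − 122.5 = 63.5 mg/L.
As CaCO₃: 63.5 mg/L × 1,560,000 L = 99,060 g; ÷ 50 g/eq ÷ 2 = 990.6 mol Na₂CO₃.
Mass: 990.6 × 106 = 105,000 g.

105 kg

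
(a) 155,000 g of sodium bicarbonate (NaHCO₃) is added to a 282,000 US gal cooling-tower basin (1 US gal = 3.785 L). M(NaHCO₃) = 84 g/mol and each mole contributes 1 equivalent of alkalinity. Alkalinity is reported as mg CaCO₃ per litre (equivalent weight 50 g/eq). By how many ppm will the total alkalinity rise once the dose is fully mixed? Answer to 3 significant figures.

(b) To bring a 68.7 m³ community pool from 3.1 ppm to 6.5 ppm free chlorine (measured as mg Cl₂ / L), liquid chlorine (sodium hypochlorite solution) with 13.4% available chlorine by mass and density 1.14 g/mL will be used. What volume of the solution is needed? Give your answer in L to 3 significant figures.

(a) 86.4 ppm; (b) 1.53 L

(a) Volume: 282,000 US gal × 3.785 L/gal = 1,067,370 L.
(a) Moles of NaHCO₃: 155,000 g ÷ 84 g/mol = 1845 mol → 1845 eq of alkalinity.
(a) As CaCO₃: 1845 eq × 50 g/eq = 92,260 g.
(a) Rise: 92,260 g / 1,067,370 L × 1000 = 86.44 mg/L.

(b) Volume: 68.7 m³ = 68,700 L.
(b) Chlorine deficit: 6.5 − 3.1 = 3.4 ppm = 3.4 mg/L as Cl₂.
(b) Cl₂ equivalent needed: 3.4 mg/L × 68,700 L = 233,600 mg = 233.6 g.
(b) Product at 13.4% available chlorine: 233.6 / 0.134 = 1743 g.
(b) Volume at density 1.14 g/mL: 1743 g ÷ 1.14 g/mL = 1529 mL.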